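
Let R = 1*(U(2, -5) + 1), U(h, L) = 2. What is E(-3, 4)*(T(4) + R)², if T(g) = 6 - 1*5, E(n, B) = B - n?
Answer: 112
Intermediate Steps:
T(g) = 1 (T(g) = 6 - 5 = 1)
R = 3 (R = 1*(2 + 1) = 1*3 = 3)
E(-3, 4)*(T(4) + R)² = (4 - 1*(-3))*(1 + 3)² = (4 + 3)*4² = 7*16 = 112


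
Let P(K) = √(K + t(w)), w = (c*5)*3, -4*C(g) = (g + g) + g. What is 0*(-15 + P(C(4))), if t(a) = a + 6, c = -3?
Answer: 0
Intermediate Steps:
C(g) = -3*g/4 (C(g) = -((g + g) + g)/4 = -(2*g + g)/4 = -3*g/4)
w = -45 (w = -3*5*3 = -15*3 = -45)
t(a) = 6 + a
P(K) = √(-39 + K) (P(K) = √(K + (6 - 45)) = √(K - 39) = √(-39 + K))
0*(-15 + P(C(4))) = 0*(-15 + √(-39 - ¾*4)) = 0*(-15 + √(-39 - 3)) = 0*(-15 + √(-42)) = 0*(-15 + I*√42) = 0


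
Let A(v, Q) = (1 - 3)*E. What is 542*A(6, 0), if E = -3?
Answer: 3252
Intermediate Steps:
A(v, Q) = 6 (A(v, Q) = (1 - 3)*(-3) = -2*(-3) = 6)
542*A(6, 0) = 542*6 = 3252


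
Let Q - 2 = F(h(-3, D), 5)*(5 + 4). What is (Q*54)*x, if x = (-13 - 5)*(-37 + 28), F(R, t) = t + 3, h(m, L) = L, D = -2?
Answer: 647352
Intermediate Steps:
F(R, t) = 3 + t
Q = 74 (Q = 2 + (3 + 5)*(5 + 4) = 2 + 8*9 = 2 + 72 = 74)
x = 162 (x = -18*(-9) = 162)
(Q*54)*x = (74*54)*162 = 3996*162 = 647352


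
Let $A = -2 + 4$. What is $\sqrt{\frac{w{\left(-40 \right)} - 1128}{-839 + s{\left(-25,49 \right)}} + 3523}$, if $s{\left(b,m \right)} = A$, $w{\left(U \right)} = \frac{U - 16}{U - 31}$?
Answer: $\frac{\sqrt{1382941253859}}{19809} \approx 59.366$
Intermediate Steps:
$A = 2$
$w{\left(U \right)} = \frac{-16 + U}{-31 + U}$
$s{\left(b,m \right)} = 2$
$\sqrt{\frac{w{\left(-40 \right)} - 1128}{-839 + s{\left(-25,49 \right)}} + 3523} = \sqrt{\frac{\frac{-16 - 40}{-31 - 40} - 1128}{-839 + 2} + 3523} = \sqrt{\frac{\frac{1}{-71} \left(-56\right) - 1128}{-837} + 3523} = \sqrt{\left(\left(- \frac{1}{71}\right) \left(-56\right) - 1128\right) \left(- \frac{1}{837}\right) + 3523} = \sqrt{\left(\frac{56}{71} - 1128\right) \left(- \frac{1}{837}\right) + 3523} = \sqrt{\left(- \frac{80032}{71}\right) \left(- \frac{1}{837}\right) + 3523} = \sqrt{\frac{80032}{59427} + 3523} = \sqrt{\frac{209441353}{59427}} = \frac{\sqrt{1382941253859}}{19809}$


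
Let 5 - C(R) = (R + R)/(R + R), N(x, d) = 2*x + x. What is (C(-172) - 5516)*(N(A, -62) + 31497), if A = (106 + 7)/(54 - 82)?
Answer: -1214813106/7 ≈ -1.7354e+8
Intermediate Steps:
A = -113/28 (A = 113/(-28) = 113*(-1/28) = -113/28 ≈ -4.0357)
N(x, d) = 3*x
C(R) = 4 (C(R) = 5 - (R + R)/(R + R) = 5 - 2*R/(2*R) = 5 - 2*R*1/(2*R) = 5 - 1*1 = 5 - 1 = 4)
(C(-172) - 5516)*(N(A, -62) + 31497) = (4 - 5516)*(3*(-113/28) + 31497) = -5512*(-339/28 + 31497) = -5512*881577/28 = -1214813106/7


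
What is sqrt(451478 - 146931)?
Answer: sqrt(304547) ≈ 551.86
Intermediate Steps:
sqrt(451478 - 146931) = sqrt(304547)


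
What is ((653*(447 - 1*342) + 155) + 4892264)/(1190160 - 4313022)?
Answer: -2480492/1561431 ≈ -1.5886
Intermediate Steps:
((653*(447 - 1*342) + 155) + 4892264)/(1190160 - 4313022) = ((653*(447 - 342) + 155) + 4892264)/(-3122862) = ((653*105 + 155) + 4892264)*(-1/3122862) = ((68565 + 155) + 4892264)*(-1/3122862) = (68720 + 4892264)*(-1/3122862) = 4960984*(-1/3122862) = -2480492/1561431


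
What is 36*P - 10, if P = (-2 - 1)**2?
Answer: 314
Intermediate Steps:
P = 9 (P = (-3)**2 = 9)
36*P - 10 = 36*9 - 10 = 324 - 10 = 314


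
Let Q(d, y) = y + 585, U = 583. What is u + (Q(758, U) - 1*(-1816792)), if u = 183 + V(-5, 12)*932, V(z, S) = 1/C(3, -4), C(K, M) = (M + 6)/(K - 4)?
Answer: 1817677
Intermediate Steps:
C(K, M) = (6 + M)/(-4 + K)
Q(d, y) = 585 + y
V(z, S) = -½ (V(z, S) = 1/((6 - 4)/(-4 + 3)) = 1/(2/(-1)) = 1/(-1*2) = 1/(-2) = -½)
u = -283 (u = 183 - ½*932 = 183 - 466 = -283)
u + (Q(758, U) - 1*(-1816792)) = -283 + ((585 + 583) - 1*(-1816792)) = -283 + (1168 + 1816792) = -283 + 1817960 = 1817677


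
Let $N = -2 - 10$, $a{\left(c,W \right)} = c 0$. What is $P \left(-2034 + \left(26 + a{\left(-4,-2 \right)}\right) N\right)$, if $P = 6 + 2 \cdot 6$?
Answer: $-42228$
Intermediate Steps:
$a{\left(c,W \right)} = 0$
$N = -12$ ($N = -2 - 10 = -12$)
$P = 18$ ($P = 6 + 12 = 18$)
$P \left(-2034 + \left(26 + a{\left(-4,-2 \right)}\right) N\right) = 18 \left(-2034 + \left(26 + 0\right) \left(-12\right)\right) = 18 \left(-2034 + 26 \left(-12\right)\right) = 18 \left(-2034 - 312\right) = 18 \left(-2346\right) = -42228$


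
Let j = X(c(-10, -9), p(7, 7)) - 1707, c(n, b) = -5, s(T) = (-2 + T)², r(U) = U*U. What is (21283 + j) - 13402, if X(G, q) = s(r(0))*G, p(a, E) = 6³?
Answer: 6154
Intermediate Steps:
r(U) = U²
p(a, E) = 216
X(G, q) = 4*G (X(G, q) = (-2 + 0²)²*G = (-2 + 0)²*G = (-2)²*G = 4*G)
j = -1727 (j = 4*(-5) - 1707 = -20 - 1707 = -1727)
(21283 + j) - 13402 = (21283 - 1727) - 13402 = 19556 - 13402 = 6154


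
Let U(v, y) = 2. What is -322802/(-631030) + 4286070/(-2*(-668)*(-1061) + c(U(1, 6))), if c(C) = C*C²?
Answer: -187255899227/74539787720 ≈ -2.5122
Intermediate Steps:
c(C) = C³
-322802/(-631030) + 4286070/(-2*(-668)*(-1061) + c(U(1, 6))) = -322802/(-631030) + 4286070/(-2*(-668)*(-1061) + 2³) = -322802*(-1/631030) + 4286070/(1336*(-1061) + 8) = 161401/315515 + 4286070/(-1417496 + 8) = 161401/315515 + 4286070/(-1417488) = 161401/315515 + 4286070*(-1/1417488) = 161401/315515 - 714345/236248 = -187255899227/74539787720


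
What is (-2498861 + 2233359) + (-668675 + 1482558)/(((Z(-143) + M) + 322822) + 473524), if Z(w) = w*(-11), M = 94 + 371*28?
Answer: -214631268419/808401 ≈ -2.6550e+5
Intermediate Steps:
M = 10482 (M = 94 + 10388 = 10482)
Z(w) = -11*w
(-2498861 + 2233359) + (-668675 + 1482558)/(((Z(-143) + M) + 322822) + 473524) = (-2498861 + 2233359) + (-668675 + 1482558)/(((-11*(-143) + 10482) + 322822) + 473524) = -265502 + 813883/(((1573 + 10482) + 322822) + 473524) = -265502 + 813883/((12055 + 322822) + 473524) = -265502 + 813883/(334877 + 473524) = -265502 + 813883/808401 = -214631268419/808401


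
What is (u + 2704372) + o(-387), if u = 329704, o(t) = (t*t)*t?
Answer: -54926527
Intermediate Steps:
o(t) = t³ (o(t) = t²*t = t³)
(u + 2704372) + o(-387) = (329704 + 2704372) + (-387)³ = 3034076 - 57960603 = -54926527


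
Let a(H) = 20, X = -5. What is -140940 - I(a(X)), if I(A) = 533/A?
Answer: -2819333/20 ≈ -1.4097e+5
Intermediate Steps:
-140940 - I(a(X)) = -140940 - 533/20 = -2819333/20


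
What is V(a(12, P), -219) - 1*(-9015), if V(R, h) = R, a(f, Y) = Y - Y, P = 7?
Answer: 9015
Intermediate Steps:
a(f, Y) = 0
V(a(12, P), -219) - 1*(-9015) = 0 - 1*(-9015) = 0 + 9015 = 9015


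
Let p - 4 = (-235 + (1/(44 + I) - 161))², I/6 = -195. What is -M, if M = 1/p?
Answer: -1267876/198829206113 ≈ -6.3767e-6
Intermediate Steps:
I = -1170 (I = 6*(-195) = -1170)
p = 198829206113/1267876 (p = 4 + (-235 + (1/(44 - 1170) - 161))² = 4 + (-235 + (1/(-1126) - 161))² = 4 + (-235 + (-1/1126 - 161))² = 4 + (-235 - 181287/1126)² = 4 + (-445897/1126)² = 4 + 198824134609/1267876 = 198829206113/1267876 ≈ 1.5682e+5)
M = 1267876/198829206113 (M = 1/(198829206113/1267876) = 1267876/198829206113 ≈ 6.3767e-6)
-M = -1*1267876/198829206113 = -1267876/198829206113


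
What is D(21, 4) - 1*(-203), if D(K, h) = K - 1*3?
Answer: 221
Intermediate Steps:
D(K, h) = -3 + K (D(K, h) = K - 3 = -3 + K)
D(21, 4) - 1*(-203) = (-3 + 21) - 1*(-203) = 18 + 203 = 221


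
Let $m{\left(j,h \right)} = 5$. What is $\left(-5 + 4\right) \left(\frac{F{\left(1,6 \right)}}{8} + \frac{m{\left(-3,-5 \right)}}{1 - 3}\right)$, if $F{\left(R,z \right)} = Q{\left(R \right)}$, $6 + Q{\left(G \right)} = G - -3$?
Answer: $\frac{11}{4} \approx 2.75$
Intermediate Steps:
$Q{\left(G \right)} = -3 + G$ ($Q{\left(G \right)} = -6 + \left(G - -3\right) = -6 + \left(G + 3\right) = -6 + \left(3 + G\right) = -3 + G$)
$F{\left(R,z \right)} = -3 + R$
$\left(-5 + 4\right) \left(\frac{F{\left(1,6 \right)}}{8} + \frac{m{\left(-3,-5 \right)}}{1 - 3}\right) = \left(-5 + 4\right) \left(\frac{-3 + 1}{8} + \frac{5}{1 - 3}\right) = - (\left(-2\right) \frac{1}{8} + \frac{5}{1 - 3}) = - (- \frac{1}{4} + \frac{5}{-2}) = - (- \frac{1}{4} + 5 \left(- \frac{1}{2}\right)) = - (- \frac{1}{4} - \frac{5}{2}) = \left(-1\right) \left(- \frac{11}{4}\right) = \frac{11}{4}$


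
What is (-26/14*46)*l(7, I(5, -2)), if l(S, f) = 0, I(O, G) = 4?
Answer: 0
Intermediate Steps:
(-26/14*46)*l(7, I(5, -2)) = (-26/14*46)*0 = (-26*1/14*46)*0 = -13/7*46*0 = -598/7*0 = 0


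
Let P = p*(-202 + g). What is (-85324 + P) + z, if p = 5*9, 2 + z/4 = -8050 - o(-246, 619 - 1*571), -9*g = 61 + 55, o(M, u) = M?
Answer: -126218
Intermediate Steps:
g = -116/9 (g = -(61 + 55)/9 = -⅑*116 = -116/9 ≈ -12.889)
z = -31224 (z = -8 + 4*(-8050 - 1*(-246)) = -8 + 4*(-8050 + 246) = -8 + 4*(-7804) = -8 - 31216 = -31224)
p = 45
P = -9670 (P = 45*(-202 - 116/9) = 45*(-1934/9) = -9670)
(-85324 + P) + z = (-85324 - 9670) - 31224 = -94994 - 31224 = -126218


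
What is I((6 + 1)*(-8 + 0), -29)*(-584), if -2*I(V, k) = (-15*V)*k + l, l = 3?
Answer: -7112244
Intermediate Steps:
I(V, k) = -3/2 + 15*V*k/2 (I(V, k) = -((-15*V)*k + 3)/2 = -(-15*V*k + 3)/2 = -(3 - 15*V*k)/2 = -3/2 + 15*V*k/2)
I((6 + 1)*(-8 + 0), -29)*(-584) = (-3/2 + (15/2)*((6 + 1)*(-8 + 0))*(-29))*(-584) = (-3/2 + (15/2)*(7*(-8))*(-29))*(-584) = (-3/2 + (15/2)*(-56)*(-29))*(-584) = (-3/2 + 12180)*(-584) = (24357/2)*(-584) = -7112244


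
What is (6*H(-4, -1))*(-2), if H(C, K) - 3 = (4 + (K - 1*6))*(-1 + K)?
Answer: -108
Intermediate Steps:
H(C, K) = 3 + (-1 + K)*(-2 + K) (H(C, K) = 3 + (4 + (K - 1*6))*(-1 + K) = 3 + (4 + (K - 6))*(-1 + K) = 3 + (4 + (-6 + K))*(-1 + K) = 3 + (-2 + K)*(-1 + K) = 3 + (-1 + K)*(-2 + K))
(6*H(-4, -1))*(-2) = (6*(5 + (-1)**2 - 3*(-1)))*(-2) = (6*(5 + 1 + 3))*(-2) = (6*9)*(-2) = 54*(-2) = -108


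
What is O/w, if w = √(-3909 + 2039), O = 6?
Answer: -3*I*√1870/935 ≈ -0.13875*I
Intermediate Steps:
w = I*√1870 (w = √(-1870) = I*√1870 ≈ 43.243*I)
O/w = 6/((I*√1870)) = 6*(-I*√1870/1870) = -3*I*√1870/935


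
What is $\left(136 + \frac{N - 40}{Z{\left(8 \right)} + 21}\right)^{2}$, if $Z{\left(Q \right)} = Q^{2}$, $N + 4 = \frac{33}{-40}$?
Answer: $\frac{212158808449}{11560000} \approx 18353.0$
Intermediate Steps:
$N = - \frac{193}{40}$ ($N = -4 + \frac{33}{-40} = -4 + 33 \left(- \frac{1}{40}\right) = -4 - \frac{33}{40} = - \frac{193}{40} \approx -4.825$)
$\left(136 + \frac{N - 40}{Z{\left(8 \right)} + 21}\right)^{2} = \left(136 + \frac{- \frac{193}{40} - 40}{8^{2} + 21}\right)^{2} = \left(136 + \frac{- \frac{193}{40} - 40}{64 + 21}\right)^{2} = \left(136 + \frac{- \frac{193}{40} - 40}{85}\right)^{2} = \left(136 - \frac{1793}{3400}\right)^{2} = \left(\frac{460607}{3400}\right)^{2} = \frac{212158808449}{11560000}$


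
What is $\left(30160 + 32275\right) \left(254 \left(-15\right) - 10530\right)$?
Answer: $-895317900$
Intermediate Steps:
$\left(30160 + 32275\right) \left(254 \left(-15\right) - 10530\right) = 62435 \left(-3810 - 10530\right) = 62435 \left(-14340\right) = -895317900$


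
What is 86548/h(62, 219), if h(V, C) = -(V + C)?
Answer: -308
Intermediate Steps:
h(V, C) = -C - V (h(V, C) = -(C + V) = -C - V)
86548/h(62, 219) = 86548/(-1*219 - 1*62) = 86548/(-219 - 62) = 86548/(-281) = 86548*(-1/281) = -308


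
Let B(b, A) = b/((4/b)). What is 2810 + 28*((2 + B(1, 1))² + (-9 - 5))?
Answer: 10239/4 ≈ 2559.8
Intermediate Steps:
B(b, A) = b²/4 (B(b, A) = b*(b/4) = b²/4)
2810 + 28*((2 + B(1, 1))² + (-9 - 5)) = 2810 + 28*((2 + (¼)*1²)² + (-9 - 5)) = 2810 + 28*((2 + (¼)*1)² - 14) = 2810 + 28*((2 + ¼)² - 14) = 2810 + 28*((9/4)² - 14) = 2810 + 28*(81/16 - 14) = 2810 + 28*(-143/16) = 2810 - 1001/4 = 10239/4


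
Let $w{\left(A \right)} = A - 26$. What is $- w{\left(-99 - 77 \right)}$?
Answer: $202$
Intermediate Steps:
$w{\left(A \right)} = -26 + A$ ($w{\left(A \right)} = A + \left(-70 + 44\right) = A - 26 = -26 + A$)
$- w{\left(-99 - 77 \right)} = - (-26 - 176) = \left(-1\right) \left(-202\right) = 202$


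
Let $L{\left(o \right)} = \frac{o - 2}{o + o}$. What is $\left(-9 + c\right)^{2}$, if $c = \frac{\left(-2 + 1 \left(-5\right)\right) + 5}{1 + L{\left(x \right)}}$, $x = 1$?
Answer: $169$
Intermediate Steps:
$L{\left(o \right)} = \frac{-2 + o}{2 o}$
$c = -4$ ($c = \frac{\left(-2 + 1 \left(-5\right)\right) + 5}{1 + \frac{-2 + 1}{2 \cdot 1}} = \frac{\left(-2 - 5\right) + 5}{1 + \frac{1}{2} \cdot 1 \left(-1\right)} = \frac{-7 + 5}{1 - \frac{1}{2}} = - 2 \frac{1}{\frac{1}{2}} = \left(-2\right) 2 = -4$)
$\left(-9 + c\right)^{2} = \left(-9 - 4\right)^{2} = \left(-13\right)^{2} = 169$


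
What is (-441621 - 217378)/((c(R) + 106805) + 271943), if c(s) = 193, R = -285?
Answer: -658999/378941 ≈ -1.7391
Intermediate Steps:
(-441621 - 217378)/((c(R) + 106805) + 271943) = (-441621 - 217378)/((193 + 106805) + 271943) = -658999/(106998 + 271943) = -658999/378941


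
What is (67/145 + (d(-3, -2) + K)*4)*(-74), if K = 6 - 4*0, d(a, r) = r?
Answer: -176638/145 ≈ -1218.2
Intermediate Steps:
K = 6 (K = 6 + 0 = 6)
(67/145 + (d(-3, -2) + K)*4)*(-74) = (67/145 + (-2 + 6)*4)*(-74) = (67*(1/145) + 4*4)*(-74) = (67/145 + 16)*(-74) = (2387/145)*(-74) = -176638/145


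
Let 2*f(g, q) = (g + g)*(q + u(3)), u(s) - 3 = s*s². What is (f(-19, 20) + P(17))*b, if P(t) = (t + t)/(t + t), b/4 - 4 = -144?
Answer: 531440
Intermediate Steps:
b = -560 (b = 16 + 4*(-144) = 16 - 576 = -560)
u(s) = 3 + s³ (u(s) = 3 + s*s² = 3 + s³)
P(t) = 1 (P(t) = (2*t)/((2*t)) = (2*t)*(1/(2*t)) = 1)
f(g, q) = g*(30 + q) (f(g, q) = ((g + g)*(q + (3 + 3³)))/2 = ((2*g)*(q + (3 + 27)))/2 = ((2*g)*(q + 30))/2 = ((2*g)*(30 + q))/2 = (2*g*(30 + q))/2 = g*(30 + q))
(f(-19, 20) + P(17))*b = (-19*(30 + 20) + 1)*(-560) = (-19*50 + 1)*(-560) = (-950 + 1)*(-560) = -949*(-560) = 531440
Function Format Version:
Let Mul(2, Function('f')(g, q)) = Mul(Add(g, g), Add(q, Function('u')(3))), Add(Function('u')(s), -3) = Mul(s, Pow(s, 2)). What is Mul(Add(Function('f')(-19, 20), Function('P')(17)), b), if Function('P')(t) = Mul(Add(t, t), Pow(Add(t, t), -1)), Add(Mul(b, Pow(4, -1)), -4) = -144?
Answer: 531440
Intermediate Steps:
b = -560 (b = Add(16, Mul(4, -144)) = Add(16, -576) = -560)
Function('u')(s) = Add(3, Pow(s, 3)) (Function('u')(s) = Add(3, Mul(s, Pow(s, 2))) = Add(3, Pow(s, 3)))
Function('P')(t) = 1 (Function('P')(t) = Mul(Mul(2, t), Pow(Mul(2, t), -1)) = Mul(Mul(2, t), Mul(Rational(1, 2), Pow(t, -1))) = 1)
Function('f')(g, q) = Mul(g, Add(30, q)) (Function('f')(g, q) = Mul(Rational(1, 2), Mul(Add(g, g), Add(q, Add(3, Pow(3, 3))))) = Mul(Rational(1, 2), Mul(Mul(2, g), Add(q, Add(3, 27)))) = Mul(Rational(1, 2), Mul(Mul(2, g), Add(q, 30))) = Mul(Rational(1, 2), Mul(Mul(2, g), Add(30, q))) = Mul(Rational(1, 2), Mul(2, g, Add(30, q))) = Mul(g, Add(30, q)))
Mul(Add(Function('f')(-19, 20), Function('P')(17)), b) = Mul(Add(Mul(-19, Add(30, 20)), 1), -560) = Mul(Add(Mul(-19, 50), 1), -560) = Mul(Add(-950, 1), -560) = Mul(-949, -560) = 531440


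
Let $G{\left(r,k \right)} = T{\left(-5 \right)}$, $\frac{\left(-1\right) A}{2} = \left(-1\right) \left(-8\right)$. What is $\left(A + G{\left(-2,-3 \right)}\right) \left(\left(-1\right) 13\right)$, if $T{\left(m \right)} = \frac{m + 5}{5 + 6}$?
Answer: $208$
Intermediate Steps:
$T{\left(m \right)} = \frac{5}{11} + \frac{m}{11}$ ($T{\left(m \right)} = \frac{5 + m}{11} = \left(5 + m\right) \frac{1}{11} = \frac{5}{11} + \frac{m}{11}$)
$A = -16$ ($A = - 2 \left(\left(-1\right) \left(-8\right)\right) = \left(-2\right) 8 = -16$)
$G{\left(r,k \right)} = 0$ ($G{\left(r,k \right)} = \frac{5}{11} + \frac{1}{11} \left(-5\right) = \frac{5}{11} - \frac{5}{11} = 0$)
$\left(A + G{\left(-2,-3 \right)}\right) \left(\left(-1\right) 13\right) = \left(-16 + 0\right) \left(\left(-1\right) 13\right) = \left(-16\right) \left(-13\right) = 208$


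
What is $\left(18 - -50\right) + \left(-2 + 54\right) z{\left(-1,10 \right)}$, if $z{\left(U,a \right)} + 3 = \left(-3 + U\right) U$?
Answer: $120$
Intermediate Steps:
$z{\left(U,a \right)} = -3 + U \left(-3 + U\right)$ ($z{\left(U,a \right)} = -3 + \left(-3 + U\right) U = -3 + U \left(-3 + U\right)$)
$\left(18 - -50\right) + \left(-2 + 54\right) z{\left(-1,10 \right)} = \left(18 - -50\right) + \left(-2 + 54\right) \left(-3 + \left(-1\right)^{2} - -3\right) = \left(18 + 50\right) + 52 \left(-3 + 1 + 3\right) = 68 + 52 \cdot 1 = 68 + 52 = 120$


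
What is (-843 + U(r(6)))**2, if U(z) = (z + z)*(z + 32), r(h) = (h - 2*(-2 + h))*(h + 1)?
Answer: 1814409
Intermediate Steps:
r(h) = (1 + h)*(4 - h) (r(h) = (h + (4 - 2*h))*(1 + h) = (4 - h)*(1 + h) = (1 + h)*(4 - h))
U(z) = 2*z*(32 + z) (U(z) = (2*z)*(32 + z) = 2*z*(32 + z))
(-843 + U(r(6)))**2 = (-843 + 2*(4 - 1*6**2 + 3*6)*(32 + (4 - 1*6**2 + 3*6)))**2 = (-843 + 2*(4 - 1*36 + 18)*(32 + (4 - 1*36 + 18)))**2 = (-843 + 2*(4 - 36 + 18)*(32 + (4 - 36 + 18)))**2 = (-843 + 2*(-14)*(32 - 14))**2 = (-843 + 2*(-14)*18)**2 = (-843 - 504)**2 = (-1347)**2 = 1814409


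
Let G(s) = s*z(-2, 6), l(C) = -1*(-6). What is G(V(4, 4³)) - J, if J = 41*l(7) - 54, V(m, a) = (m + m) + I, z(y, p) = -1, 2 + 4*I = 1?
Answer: -799/4 ≈ -199.75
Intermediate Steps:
l(C) = 6
I = -¼ (I = -½ + (¼)*1 = -½ + ¼ = -¼ ≈ -0.25000)
V(m, a) = -¼ + 2*m (V(m, a) = (m + m) - ¼ = 2*m - ¼ = -¼ + 2*m)
G(s) = -s (G(s) = s*(-1) = -s)
J = 192 (J = 41*6 - 54 = 246 - 54 = 192)
G(V(4, 4³)) - J = -(-¼ + 2*4) - 1*192 = -(-¼ + 8) - 192 = -1*31/4 - 192 = -31/4 - 192 = -799/4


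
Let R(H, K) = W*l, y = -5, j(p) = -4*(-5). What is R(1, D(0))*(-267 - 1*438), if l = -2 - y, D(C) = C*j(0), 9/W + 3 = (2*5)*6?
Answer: -6345/19 ≈ -333.95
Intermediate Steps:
j(p) = 20
W = 3/19 (W = 9/(-3 + (2*5)*6) = 9/(-3 + 10*6) = 9/(-3 + 60) = 9/57 = 9*(1/57) = 3/19 ≈ 0.15789)
D(C) = 20*C (D(C) = C*20 = 20*C)
l = 3 (l = -2 - 1*(-5) = -2 + 5 = 3)
R(H, K) = 9/19 (R(H, K) = (3/19)*3 = 9/19)
R(1, D(0))*(-267 - 1*438) = 9*(-267 - 1*438)/19 = 9*(-267 - 438)/19 = (9/19)*(-705) = -6345/19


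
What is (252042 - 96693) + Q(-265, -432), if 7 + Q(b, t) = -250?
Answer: 155092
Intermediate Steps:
Q(b, t) = -257 (Q(b, t) = -7 - 250 = -257)
(252042 - 96693) + Q(-265, -432) = (252042 - 96693) - 257 = 155349 - 257 = 155092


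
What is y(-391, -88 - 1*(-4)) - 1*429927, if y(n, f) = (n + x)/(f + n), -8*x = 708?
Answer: -408429691/950 ≈ -4.2993e+5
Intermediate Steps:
x = -177/2 (x = -⅛*708 = -177/2 ≈ -88.500)
y(n, f) = (-177/2 + n)/(f + n) (y(n, f) = (n - 177/2)/(f + n) = (-177/2 + n)/(f + n))
y(-391, -88 - 1*(-4)) - 1*429927 = (-177/2 - 391)/((-88 - 1*(-4)) - 391) - 1*429927 = -959/2/((-88 + 4) - 391) - 429927 = -959/2/(-84 - 391) - 429927 = -959/2/(-475) - 429927 = -1/475*(-959/2) - 429927 = 959/950 - 429927 = -408429691/950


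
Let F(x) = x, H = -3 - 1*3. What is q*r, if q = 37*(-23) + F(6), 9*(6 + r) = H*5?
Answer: 23660/3 ≈ 7886.7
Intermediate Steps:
H = -6 (H = -3 - 3 = -6)
r = -28/3 (r = -6 + (-6*5)/9 = -6 + (⅑)*(-30) = -6 - 10/3 = -28/3 ≈ -9.3333)
q = -845 (q = 37*(-23) + 6 = -851 + 6 = -845)
q*r = -845*(-28/3) = 23660/3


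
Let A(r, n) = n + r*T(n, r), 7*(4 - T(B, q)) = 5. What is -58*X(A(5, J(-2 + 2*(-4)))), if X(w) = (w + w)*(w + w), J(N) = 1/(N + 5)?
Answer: -74848768/1225 ≈ -61101.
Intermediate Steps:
T(B, q) = 23/7 (T(B, q) = 4 - ⅐*5 = 4 - 5/7 = 23/7)
J(N) = 1/(5 + N)
A(r, n) = n + 23*r/7 (A(r, n) = n + r*(23/7) = n + 23*r/7)
X(w) = 4*w² (X(w) = (2*w)*(2*w) = 4*w²)
-58*X(A(5, J(-2 + 2*(-4)))) = -232*(1/(5 + (-2 + 2*(-4))) + (23/7)*5)² = -232*(1/(5 + (-2 - 8)) + 115/7)² = -232*(1/(5 - 10) + 115/7)² = -232*(1/(-5) + 115/7)² = -232*(-⅕ + 115/7)² = -232*(568/35)² = -232*322624/1225 = -58*1290496/1225 = -74848768/1225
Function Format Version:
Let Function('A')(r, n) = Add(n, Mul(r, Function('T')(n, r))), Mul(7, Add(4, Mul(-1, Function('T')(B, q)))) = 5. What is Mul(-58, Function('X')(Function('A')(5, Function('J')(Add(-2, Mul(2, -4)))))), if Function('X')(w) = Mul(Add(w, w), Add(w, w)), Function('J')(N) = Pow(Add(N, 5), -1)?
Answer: Rational(-74848768, 1225) ≈ -61101.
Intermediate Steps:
Function('T')(B, q) = Rational(23, 7) (Function('T')(B, q) = Add(4, Mul(Rational(-1, 7), 5)) = Add(4, Rational(-5, 7)) = Rational(23, 7))
Function('J')(N) = Pow(Add(5, N), -1)
Function('A')(r, n) = Add(n, Mul(Rational(23, 7), r)) (Function('A')(r, n) = Add(n, Mul(r, Rational(23, 7))) = Add(n, Mul(Rational(23, 7), r)))
Function('X')(w) = Mul(4, Pow(w, 2)) (Function('X')(w) = Mul(Mul(2, w), Mul(2, w)) = Mul(4, Pow(w, 2)))
Mul(-58, Function('X')(Function('A')(5, Function('J')(Add(-2, Mul(2, -4)))))) = Mul(-58, Mul(4, Pow(Add(Pow(Add(5, Add(-2, Mul(2, -4))), -1), Mul(Rational(23, 7), 5)), 2))) = Mul(-58, Mul(4, Pow(Add(Pow(Add(5, Add(-2, -8)), -1), Rational(115, 7)), 2))) = Mul(-58, Mul(4, Pow(Add(Pow(Add(5, -10), -1), Rational(115, 7)), 2))) = Mul(-58, Mul(4, Pow(Add(Pow(-5, -1), Rational(115, 7)), 2))) = Mul(-58, Mul(4, Pow(Add(Rational(-1, 5), Rational(115, 7)), 2))) = Mul(-58, Mul(4, Pow(Rational(568, 35), 2))) = Mul(-58, Mul(4, Rational(322624, 1225))) = Mul(-58, Rational(1290496, 1225)) = Rational(-74848768, 1225)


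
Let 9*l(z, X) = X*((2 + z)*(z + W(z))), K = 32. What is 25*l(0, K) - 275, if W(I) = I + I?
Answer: -275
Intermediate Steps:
W(I) = 2*I
l(z, X) = X*z*(2 + z)/3 (l(z, X) = (X*((2 + z)*(z + 2*z)))/9 = (X*((2 + z)*(3*z)))/9 = (X*(3*z*(2 + z)))/9 = (3*X*z*(2 + z))/9 = X*z*(2 + z)/3)
25*l(0, K) - 275 = 25*((⅓)*32*0*(2 + 0)) - 275 = 25*((⅓)*32*0*2) - 275 = 25*0 - 275 = 0 - 275 = -275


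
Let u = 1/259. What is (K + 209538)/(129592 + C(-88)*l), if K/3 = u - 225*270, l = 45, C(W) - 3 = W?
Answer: 7067595/32573653 ≈ 0.21697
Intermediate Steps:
C(W) = 3 + W
u = 1/259 ≈ 0.0038610
K = -47202747/259 (K = 3*(1/259 - 225*270) = 3*(1/259 - 60750) = 3*(-15734249/259) = -47202747/259 ≈ -1.8225e+5)
(K + 209538)/(129592 + C(-88)*l) = (-47202747/259 + 209538)/(129592 + (3 - 88)*45) = 7067595/(259*(129592 - 85*45)) = 7067595/(259*(129592 - 3825)) = (7067595/259)/125767 = (7067595/259)*(1/125767) = 7067595/32573653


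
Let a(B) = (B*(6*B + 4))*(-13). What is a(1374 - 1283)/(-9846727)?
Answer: 59150/895157 ≈ 0.066078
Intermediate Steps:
a(B) = -13*B*(4 + 6*B) (a(B) = (B*(4 + 6*B))*(-13) = -13*B*(4 + 6*B))
a(1374 - 1283)/(-9846727) = -26*(1374 - 1283)*(2 + 3*(1374 - 1283))/(-9846727) = -26*91*(2 + 3*91)*(-1/9846727) = -26*91*(2 + 273)*(-1/9846727) = -26*91*275*(-1/9846727) = -650650*(-1/9846727) = 59150/895157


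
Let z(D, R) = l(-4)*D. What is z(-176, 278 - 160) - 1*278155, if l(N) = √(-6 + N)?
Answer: -278155 - 176*I*√10 ≈ -2.7816e+5 - 556.56*I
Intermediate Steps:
z(D, R) = I*D*√10 (z(D, R) = √(-6 - 4)*D = √(-10)*D = (I*√10)*D = I*D*√10)
z(-176, 278 - 160) - 1*278155 = I*(-176)*√10 - 1*278155 = -176*I*√10 - 278155 = -278155 - 176*I*√10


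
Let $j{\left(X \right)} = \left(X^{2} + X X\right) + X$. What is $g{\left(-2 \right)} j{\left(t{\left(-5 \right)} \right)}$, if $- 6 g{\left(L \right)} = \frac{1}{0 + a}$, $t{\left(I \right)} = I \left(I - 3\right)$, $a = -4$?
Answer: $135$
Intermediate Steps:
$t{\left(I \right)} = I \left(-3 + I\right)$
$j{\left(X \right)} = X + 2 X^{2}$ ($j{\left(X \right)} = \left(X^{2} + X^{2}\right) + X = 2 X^{2} + X = X + 2 X^{2}$)
$g{\left(L \right)} = \frac{1}{24}$ ($g{\left(L \right)} = - \frac{1}{6 \left(0 - 4\right)} = - \frac{1}{6 \left(-4\right)} = \left(- \frac{1}{6}\right) \left(- \frac{1}{4}\right) = \frac{1}{24}$)
$g{\left(-2 \right)} j{\left(t{\left(-5 \right)} \right)} = \frac{- 5 \left(-3 - 5\right) \left(1 + 2 \left(- 5 \left(-3 - 5\right)\right)\right)}{24} = \frac{\left(-5\right) \left(-8\right) \left(1 + 2 \left(\left(-5\right) \left(-8\right)\right)\right)}{24} = \frac{40 \left(1 + 2 \cdot 40\right)}{24} = \frac{40 \left(1 + 80\right)}{24} = \frac{40 \cdot 81}{24} = \frac{1}{24} \cdot 3240 = 135$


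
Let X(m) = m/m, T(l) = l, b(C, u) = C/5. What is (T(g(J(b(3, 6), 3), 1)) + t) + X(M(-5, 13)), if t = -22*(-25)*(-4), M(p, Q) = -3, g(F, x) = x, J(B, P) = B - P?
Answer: -2198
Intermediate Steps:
b(C, u) = C/5 (b(C, u) = C*(1/5) = C/5)
t = -2200 (t = 550*(-4) = -2200)
X(m) = 1
(T(g(J(b(3, 6), 3), 1)) + t) + X(M(-5, 13)) = (1 - 2200) + 1 = -2199 + 1 = -2198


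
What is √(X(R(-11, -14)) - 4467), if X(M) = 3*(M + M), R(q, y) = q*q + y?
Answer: 15*I*√17 ≈ 61.847*I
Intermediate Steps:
R(q, y) = y + q² (R(q, y) = q² + y = y + q²)
X(M) = 6*M (X(M) = 3*(2*M) = 6*M)
√(X(R(-11, -14)) - 4467) = √(6*(-14 + (-11)²) - 4467) = √(6*(-14 + 121) - 4467) = √(6*107 - 4467) = √(642 - 4467) = √(-3825) = 15*I*√17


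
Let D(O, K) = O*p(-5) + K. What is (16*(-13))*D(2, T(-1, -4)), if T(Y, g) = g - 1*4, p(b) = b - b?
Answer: 1664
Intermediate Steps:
p(b) = 0
T(Y, g) = -4 + g (T(Y, g) = g - 4 = -4 + g)
D(O, K) = K (D(O, K) = O*0 + K = 0 + K = K)
(16*(-13))*D(2, T(-1, -4)) = (16*(-13))*(-4 - 4) = -208*(-8) = 1664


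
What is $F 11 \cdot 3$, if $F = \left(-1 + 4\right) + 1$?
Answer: $132$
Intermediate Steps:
$F = 4$ ($F = 3 + 1 = 4$)
$F 11 \cdot 3 = 4 \cdot 11 \cdot 3 = 44 \cdot 3 = 132$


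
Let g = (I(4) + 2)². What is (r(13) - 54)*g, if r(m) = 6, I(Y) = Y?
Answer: -1728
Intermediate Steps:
g = 36 (g = (4 + 2)² = 6² = 36)
(r(13) - 54)*g = (6 - 54)*36 = -48*36 = -1728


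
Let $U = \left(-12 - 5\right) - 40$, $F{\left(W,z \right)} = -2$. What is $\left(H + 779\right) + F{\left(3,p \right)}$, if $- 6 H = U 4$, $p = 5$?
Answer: $815$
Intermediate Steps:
$U = -57$ ($U = -17 - 40 = -57$)
$H = 38$ ($H = - \frac{\left(-57\right) 4}{6} = \left(- \frac{1}{6}\right) \left(-228\right) = 38$)
$\left(H + 779\right) + F{\left(3,p \right)} = \left(38 + 779\right) - 2 = 817 - 2 = 815$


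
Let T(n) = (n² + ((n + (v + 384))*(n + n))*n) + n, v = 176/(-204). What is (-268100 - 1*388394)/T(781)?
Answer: -16740597/36229568452 ≈ -0.00046207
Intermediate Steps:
v = -44/51 (v = 176*(-1/204) = -44/51 ≈ -0.86275)
T(n) = n + n² + 2*n²*(19540/51 + n) (T(n) = (n² + ((n + (-44/51 + 384))*(n + n))*n) + n = (n² + ((n + 19540/51)*(2*n))*n) + n = (n² + ((19540/51 + n)*(2*n))*n) + n = (n² + (2*n*(19540/51 + n))*n) + n = (n² + 2*n²*(19540/51 + n)) + n = n + n² + 2*n²*(19540/51 + n))
(-268100 - 1*388394)/T(781) = (-268100 - 1*388394)/(((1/51)*781*(51 + 102*781² + 39131*781))) = (-268100 - 388394)/(((1/51)*781*(51 + 102*609961 + 30561311))) = -656494*51/(781*(51 + 62216022 + 30561311)) = -656494/((1/51)*781*92777384) = -656494/72459136904/51 = -656494*51/72459136904 = -16740597/36229568452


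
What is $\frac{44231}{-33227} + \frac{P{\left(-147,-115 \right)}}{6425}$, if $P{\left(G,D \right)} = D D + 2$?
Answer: $\frac{155309354}{213483475} \approx 0.7275$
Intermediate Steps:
$P{\left(G,D \right)} = 2 + D^{2}$ ($P{\left(G,D \right)} = D^{2} + 2 = 2 + D^{2}$)
$\frac{44231}{-33227} + \frac{P{\left(-147,-115 \right)}}{6425} = \frac{44231}{-33227} + \frac{2 + \left(-115\right)^{2}}{6425} = 44231 \left(- \frac{1}{33227}\right) + \left(2 + 13225\right) \frac{1}{6425} = - \frac{44231}{33227} + 13227 \cdot \frac{1}{6425} = - \frac{44231}{33227} + \frac{13227}{6425} = \frac{155309354}{213483475}$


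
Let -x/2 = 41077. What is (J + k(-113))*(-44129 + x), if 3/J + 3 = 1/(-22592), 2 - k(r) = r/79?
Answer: -1643353891429/5354383 ≈ -3.0692e+5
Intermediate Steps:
x = -82154 (x = -2*41077 = -82154)
k(r) = 2 - r/79
J = -67776/67777 (J = 3/(-3 + 1/(-22592)) = 3/(-3 - 1/22592) = 3/(-67777/22592) = 3*(-22592/67777) = -67776/67777 ≈ -0.99998)
(J + k(-113))*(-44129 + x) = (-67776/67777 + (2 - 1/79*(-113)))*(-44129 - 82154) = (-67776/67777 + (2 + 113/79))*(-126283) = (-67776/67777 + 271/79)*(-126283) = (13013263/5354383)*(-126283) = -1643353891429/5354383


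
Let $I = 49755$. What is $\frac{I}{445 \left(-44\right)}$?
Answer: $- \frac{9951}{3916} \approx -2.5411$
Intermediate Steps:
$\frac{I}{445 \left(-44\right)} = \frac{49755}{445 \left(-44\right)} = \frac{49755}{-19580} = 49755 \left(- \frac{1}{19580}\right) = - \frac{9951}{3916}$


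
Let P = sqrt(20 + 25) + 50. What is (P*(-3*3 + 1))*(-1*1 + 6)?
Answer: -2000 - 120*sqrt(5) ≈ -2268.3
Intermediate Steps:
P = 50 + 3*sqrt(5) (P = sqrt(45) + 50 = 3*sqrt(5) + 50 = 50 + 3*sqrt(5) ≈ 56.708)
(P*(-3*3 + 1))*(-1*1 + 6) = ((50 + 3*sqrt(5))*(-3*3 + 1))*(-1*1 + 6) = ((50 + 3*sqrt(5))*(-9 + 1))*(-1 + 6) = ((50 + 3*sqrt(5))*(-8))*5 = (-400 - 24*sqrt(5))*5 = -2000 - 120*sqrt(5)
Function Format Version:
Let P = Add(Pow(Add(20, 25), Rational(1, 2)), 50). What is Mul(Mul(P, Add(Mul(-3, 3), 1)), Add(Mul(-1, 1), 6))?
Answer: Add(-2000, Mul(-120, Pow(5, Rational(1, 2)))) ≈ -2268.3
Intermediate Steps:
P = Add(50, Mul(3, Pow(5, Rational(1, 2)))) (P = Add(Pow(45, Rational(1, 2)), 50) = Add(Mul(3, Pow(5, Rational(1, 2))), 50) = Add(50, Mul(3, Pow(5, Rational(1, 2)))) ≈ 56.708)
Mul(Mul(P, Add(Mul(-3, 3), 1)), Add(Mul(-1, 1), 6)) = Mul(Mul(Add(50, Mul(3, Pow(5, Rational(1, 2)))), Add(Mul(-3, 3), 1)), Add(Mul(-1, 1), 6)) = Mul(Mul(Add(50, Mul(3, Pow(5, Rational(1, 2)))), Add(-9, 1)), Add(-1, 6)) = Mul(Mul(Add(50, Mul(3, Pow(5, Rational(1, 2)))), -8), 5) = Mul(Add(-400, Mul(-24, Pow(5, Rational(1, 2)))), 5) = Add(-2000, Mul(-120, Pow(5, Rational(1, 2))))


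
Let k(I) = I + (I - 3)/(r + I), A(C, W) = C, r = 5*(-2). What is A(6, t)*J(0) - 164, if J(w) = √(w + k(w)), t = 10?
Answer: -164 + 3*√30/5 ≈ -160.71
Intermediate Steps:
r = -10
k(I) = I + (-3 + I)/(-10 + I) (k(I) = I + (I - 3)/(-10 + I) = I + (-3 + I)/(-10 + I))
J(w) = √(w + (-3 + w² - 9*w)/(-10 + w))
A(6, t)*J(0) - 164 = 6*√((-3 - 19*0 + 2*0²)/(-10 + 0)) - 164 = 6*√((-3 + 0 + 2*0)/(-10)) - 164 = 6*√(-(-3 + 0 + 0)/10) - 164 = 6*√(-⅒*(-3)) - 164 = 6*√(3/10) - 164 = 6*(√30/10) - 164 = 3*√30/5 - 164 = -164 + 3*√30/5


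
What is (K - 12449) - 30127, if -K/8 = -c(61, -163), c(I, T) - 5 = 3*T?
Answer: -46448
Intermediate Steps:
c(I, T) = 5 + 3*T
K = -3872 (K = -(-8)*(5 + 3*(-163)) = -(-8)*(5 - 489) = -(-8)*(-484) = -8*484 = -3872)
(K - 12449) - 30127 = (-3872 - 12449) - 30127 = -16321 - 30127 = -46448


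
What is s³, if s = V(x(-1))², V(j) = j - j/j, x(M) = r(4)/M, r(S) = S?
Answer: 15625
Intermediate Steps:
x(M) = 4/M
V(j) = -1 + j (V(j) = j - 1*1 = j - 1 = -1 + j)
s = 25 (s = (-1 + 4/(-1))² = (-1 + 4*(-1))² = (-1 - 4)² = (-5)² = 25)
s³ = 25³ = 15625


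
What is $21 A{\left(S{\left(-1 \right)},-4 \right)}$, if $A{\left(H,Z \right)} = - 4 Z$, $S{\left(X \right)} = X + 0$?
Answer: $336$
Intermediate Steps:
$S{\left(X \right)} = X$
$21 A{\left(S{\left(-1 \right)},-4 \right)} = 21 \left(\left(-4\right) \left(-4\right)\right) = 21 \cdot 16 = 336$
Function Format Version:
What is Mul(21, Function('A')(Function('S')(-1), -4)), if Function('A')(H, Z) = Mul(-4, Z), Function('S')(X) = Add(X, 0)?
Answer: 336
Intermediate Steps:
Function('S')(X) = X
Mul(21, Function('A')(Function('S')(-1), -4)) = Mul(21, Mul(-4, -4)) = Mul(21, 16) = 336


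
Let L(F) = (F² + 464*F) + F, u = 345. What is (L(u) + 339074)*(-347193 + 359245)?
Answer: 7454451248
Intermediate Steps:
L(F) = F² + 465*F
(L(u) + 339074)*(-347193 + 359245) = (345*(465 + 345) + 339074)*(-347193 + 359245) = (345*810 + 339074)*12052 = (279450 + 339074)*12052 = 618524*12052 = 7454451248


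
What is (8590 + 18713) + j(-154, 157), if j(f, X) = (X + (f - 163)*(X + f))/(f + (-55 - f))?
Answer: 1502459/55 ≈ 27317.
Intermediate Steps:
j(f, X) = -X/55 - (-163 + f)*(X + f)/55 (j(f, X) = (X + (-163 + f)*(X + f))/(-55) = (X + (-163 + f)*(X + f))*(-1/55) = -X/55 - (-163 + f)*(X + f)/55)
(8590 + 18713) + j(-154, 157) = (8590 + 18713) + (-1/55*(-154)² + (162/55)*157 + (163/55)*(-154) - 1/55*157*(-154)) = 27303 + (-1/55*23716 + 25434/55 - 2282/5 + 2198/5) = 27303 + (-2156/5 + 25434/55 - 2282/5 + 2198/5) = 27303 + 794/55 = 1502459/55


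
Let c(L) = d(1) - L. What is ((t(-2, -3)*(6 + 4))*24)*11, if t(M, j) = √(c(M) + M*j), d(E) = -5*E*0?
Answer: 5280*√2 ≈ 7467.0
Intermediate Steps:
d(E) = 0
c(L) = -L (c(L) = 0 - L = -L)
t(M, j) = √(-M + M*j)
((t(-2, -3)*(6 + 4))*24)*11 = ((√(-2*(-1 - 3))*(6 + 4))*24)*11 = ((√(-2*(-4))*10)*24)*11 = ((√8*10)*24)*11 = (((2*√2)*10)*24)*11 = ((20*√2)*24)*11 = (480*√2)*11 = 5280*√2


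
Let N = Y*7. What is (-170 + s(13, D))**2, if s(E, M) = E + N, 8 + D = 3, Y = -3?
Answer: 31684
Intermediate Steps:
D = -5 (D = -8 + 3 = -5)
N = -21 (N = -3*7 = -21)
s(E, M) = -21 + E (s(E, M) = E - 21 = -21 + E)
(-170 + s(13, D))**2 = (-170 + (-21 + 13))**2 = (-170 - 8)**2 = (-178)**2 = 31684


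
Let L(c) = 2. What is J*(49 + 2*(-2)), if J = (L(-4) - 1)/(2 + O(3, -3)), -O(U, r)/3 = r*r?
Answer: -9/5 ≈ -1.8000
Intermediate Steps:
O(U, r) = -3*r² (O(U, r) = -3*r*r = -3*r²)
J = -1/25 (J = (2 - 1)/(2 - 3*(-3)²) = 1/(2 - 3*9) = 1/(2 - 27) = 1/(-25) = 1*(-1/25) = -1/25 ≈ -0.040000)
J*(49 + 2*(-2)) = -(49 + 2*(-2))/25 = -(49 - 4)/25 = -1/25*45 = -9/5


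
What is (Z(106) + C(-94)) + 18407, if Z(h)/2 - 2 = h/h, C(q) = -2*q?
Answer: 18601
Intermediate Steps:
Z(h) = 6 (Z(h) = 4 + 2*(h/h) = 4 + 2*1 = 4 + 2 = 6)
(Z(106) + C(-94)) + 18407 = (6 - 2*(-94)) + 18407 = (6 + 188) + 18407 = 194 + 18407 = 18601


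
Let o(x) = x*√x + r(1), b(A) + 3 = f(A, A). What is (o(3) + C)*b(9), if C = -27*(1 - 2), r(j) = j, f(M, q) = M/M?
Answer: -56 - 6*√3 ≈ -66.392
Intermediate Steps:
f(M, q) = 1
b(A) = -2 (b(A) = -3 + 1 = -2)
o(x) = 1 + x^(3/2) (o(x) = x*√x + 1 = x^(3/2) + 1 = 1 + x^(3/2))
C = 27 (C = -27*(-1) = -9*(-3) = 27)
(o(3) + C)*b(9) = ((1 + 3^(3/2)) + 27)*(-2) = ((1 + 3*√3) + 27)*(-2) = (28 + 3*√3)*(-2) = -56 - 6*√3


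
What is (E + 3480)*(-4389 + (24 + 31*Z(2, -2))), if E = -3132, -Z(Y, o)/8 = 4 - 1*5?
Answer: -1432716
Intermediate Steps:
Z(Y, o) = 8 (Z(Y, o) = -8*(4 - 1*5) = -8*(4 - 5) = -8*(-1) = 8)
(E + 3480)*(-4389 + (24 + 31*Z(2, -2))) = (-3132 + 3480)*(-4389 + (24 + 31*8)) = 348*(-4389 + (24 + 248)) = 348*(-4389 + 272) = 348*(-4117) = -1432716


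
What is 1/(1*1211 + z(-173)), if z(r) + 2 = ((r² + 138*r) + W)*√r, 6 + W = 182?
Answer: 13/72239238 - 67*I*√173/72239238 ≈ 1.7996e-7 - 1.2199e-5*I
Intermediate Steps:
W = 176 (W = -6 + 182 = 176)
z(r) = -2 + √r*(176 + r² + 138*r) (z(r) = -2 + ((r² + 138*r) + 176)*√r = -2 + (176 + r² + 138*r)*√r = -2 + √r*(176 + r² + 138*r))
1/(1*1211 + z(-173)) = 1/(1*1211 + (-2 + (-173)^(5/2) + 138*(-173)^(3/2) + 176*√(-173))) = 1/(1211 + (-2 + 29929*I*√173 + 138*(-173*I*√173) + 176*(I*√173))) = 1/(1211 + (-2 + 29929*I*√173 - 23874*I*√173 + 176*I*√173)) = 1/(1211 + (-2 + 6231*I*√173)) = 1/(1209 + 6231*I*√173)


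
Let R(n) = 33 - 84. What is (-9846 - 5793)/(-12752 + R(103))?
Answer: 15639/12803 ≈ 1.2215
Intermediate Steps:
R(n) = -51
(-9846 - 5793)/(-12752 + R(103)) = (-9846 - 5793)/(-12752 - 51) = -15639/(-12803) = -15639*(-1/12803) = 15639/12803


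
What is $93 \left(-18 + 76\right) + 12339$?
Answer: $17733$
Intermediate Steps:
$93 \left(-18 + 76\right) + 12339 = 93 \cdot 58 + 12339 = 5394 + 12339 = 17733$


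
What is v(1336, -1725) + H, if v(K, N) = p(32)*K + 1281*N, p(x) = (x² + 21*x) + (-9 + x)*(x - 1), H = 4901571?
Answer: 5910270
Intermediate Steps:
p(x) = x² + 21*x + (-1 + x)*(-9 + x) (p(x) = (x² + 21*x) + (-9 + x)*(-1 + x) = (x² + 21*x) + (-1 + x)*(-9 + x) = x² + 21*x + (-1 + x)*(-9 + x))
v(K, N) = 1281*N + 2409*K (v(K, N) = (9 + 2*32² + 11*32)*K + 1281*N = (9 + 2*1024 + 352)*K + 1281*N = (9 + 2048 + 352)*K + 1281*N = 2409*K + 1281*N = 1281*N + 2409*K)
v(1336, -1725) + H = (1281*(-1725) + 2409*1336) + 4901571 = (-2209725 + 3218424) + 4901571 = 1008699 + 4901571 = 5910270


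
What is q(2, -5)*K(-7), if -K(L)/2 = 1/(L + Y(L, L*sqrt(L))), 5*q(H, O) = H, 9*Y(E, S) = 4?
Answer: 36/295 ≈ 0.12203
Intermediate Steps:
Y(E, S) = 4/9 (Y(E, S) = (1/9)*4 = 4/9)
q(H, O) = H/5
K(L) = -2/(4/9 + L) (K(L) = -2/(L + 4/9) = -2/(4/9 + L))
q(2, -5)*K(-7) = ((1/5)*2)*(-18/(4 + 9*(-7))) = 2*(-18/(4 - 63))/5 = 2*(-18/(-59))/5 = 2*(-18*(-1/59))/5 = (2/5)*(18/59) = 36/295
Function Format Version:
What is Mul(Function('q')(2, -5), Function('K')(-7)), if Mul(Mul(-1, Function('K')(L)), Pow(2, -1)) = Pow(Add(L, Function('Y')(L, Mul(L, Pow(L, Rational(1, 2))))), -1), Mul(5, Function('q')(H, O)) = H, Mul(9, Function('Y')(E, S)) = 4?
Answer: Rational(36, 295) ≈ 0.12203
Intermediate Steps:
Function('Y')(E, S) = Rational(4, 9) (Function('Y')(E, S) = Mul(Rational(1, 9), 4) = Rational(4, 9))
Function('q')(H, O) = Mul(Rational(1, 5), H)
Function('K')(L) = Mul(-2, Pow(Add(Rational(4, 9), L), -1)) (Function('K')(L) = Mul(-2, Pow(Add(L, Rational(4, 9)), -1)) = Mul(-2, Pow(Add(Rational(4, 9), L), -1)))
Mul(Function('q')(2, -5), Function('K')(-7)) = Mul(Mul(Rational(1, 5), 2), Mul(-18, Pow(Add(4, Mul(9, -7)), -1))) = Mul(Rational(2, 5), Mul(-18, Pow(Add(4, -63), -1))) = Mul(Rational(2, 5), Mul(-18, Pow(-59, -1))) = Mul(Rational(2, 5), Mul(-18, Rational(-1, 59))) = Mul(Rational(2, 5), Rational(18, 59)) = Rational(36, 295)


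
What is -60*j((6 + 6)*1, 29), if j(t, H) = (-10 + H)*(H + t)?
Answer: -46740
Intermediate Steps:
-60*j((6 + 6)*1, 29) = -60*(29² - 10*29 - 10*(6 + 6) + 29*((6 + 6)*1)) = -60*(841 - 290 - 120 + 29*(12*1)) = -60*(841 - 290 - 10*12 + 29*12) = -60*(841 - 290 - 120 + 348) = -60*779 = -46740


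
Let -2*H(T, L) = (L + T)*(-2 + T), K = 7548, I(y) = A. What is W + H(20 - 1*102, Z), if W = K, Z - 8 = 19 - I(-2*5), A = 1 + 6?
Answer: 4944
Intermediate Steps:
A = 7
I(y) = 7
Z = 20 (Z = 8 + (19 - 1*7) = 8 + (19 - 7) = 8 + 12 = 20)
W = 7548
H(T, L) = -(-2 + T)*(L + T)/2 (H(T, L) = -(L + T)*(-2 + T)/2 = -(-2 + T)*(L + T)/2)
W + H(20 - 1*102, Z) = 7548 + (20 + (20 - 1*102) - (20 - 1*102)²/2 - ½*20*(20 - 1*102)) = 7548 + (20 + (20 - 102) - (20 - 102)²/2 - ½*20*(20 - 102)) = 7548 + (20 - 82 - ½*(-82)² - ½*20*(-82)) = 7548 + (20 - 82 - ½*6724 + 820) = 7548 + (20 - 82 - 3362 + 820) = 7548 - 2604 = 4944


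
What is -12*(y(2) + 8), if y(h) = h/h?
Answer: -108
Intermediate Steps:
y(h) = 1
-12*(y(2) + 8) = -12*(1 + 8) = -12*9 = -108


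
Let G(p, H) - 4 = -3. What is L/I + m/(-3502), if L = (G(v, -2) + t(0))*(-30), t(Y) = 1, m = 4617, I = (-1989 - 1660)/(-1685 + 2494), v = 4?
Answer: 153139647/12778798 ≈ 11.984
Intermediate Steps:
I = -3649/809 ≈ -4.5105
G(p, H) = 1 (G(p, H) = 4 - 3 = 1)
L = -60 (L = (1 + 1)*(-30) = 2*(-30) = -60)
L/I + m/(-3502) = -60/(-3649/809) + 4617/(-3502) = -60*(-809/3649) + 4617*(-1/3502) = 48540/3649 - 4617/3502 = 153139647/12778798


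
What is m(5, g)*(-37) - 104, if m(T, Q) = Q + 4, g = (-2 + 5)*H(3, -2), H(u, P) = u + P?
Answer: -363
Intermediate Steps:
H(u, P) = P + u
g = 3 (g = (-2 + 5)*(-2 + 3) = 3*1 = 3)
m(T, Q) = 4 + Q
m(5, g)*(-37) - 104 = (4 + 3)*(-37) - 104 = 7*(-37) - 104 = -259 - 104 = -363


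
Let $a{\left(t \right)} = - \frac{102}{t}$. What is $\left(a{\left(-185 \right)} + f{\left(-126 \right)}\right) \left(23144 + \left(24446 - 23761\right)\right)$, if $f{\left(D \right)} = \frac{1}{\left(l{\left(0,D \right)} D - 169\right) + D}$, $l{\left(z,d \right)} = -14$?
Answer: $\frac{274992159}{20905} \approx 13154.0$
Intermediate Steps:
$f{\left(D \right)} = \frac{1}{-169 - 13 D}$ ($f{\left(D \right)} = \frac{1}{\left(- 14 D - 169\right) + D} = \frac{1}{\left(-169 - 14 D\right) + D} = \frac{1}{-169 - 13 D}$)
$\left(a{\left(-185 \right)} + f{\left(-126 \right)}\right) \left(23144 + \left(24446 - 23761\right)\right) = \left(- \frac{102}{-185} + \frac{1}{13 \left(-13 - -126\right)}\right) \left(23144 + \left(24446 - 23761\right)\right) = \left(\left(-102\right) \left(- \frac{1}{185}\right) + \frac{1}{13 \left(-13 + 126\right)}\right) \left(23144 + 685\right) = \left(\frac{102}{185} + \frac{1}{13 \cdot 113}\right) 23829 = \left(\frac{102}{185} + \frac{1}{13} \cdot \frac{1}{113}\right) 23829 = \left(\frac{102}{185} + \frac{1}{1469}\right) 23829 = \frac{150023}{271765} \cdot 23829 = \frac{274992159}{20905}$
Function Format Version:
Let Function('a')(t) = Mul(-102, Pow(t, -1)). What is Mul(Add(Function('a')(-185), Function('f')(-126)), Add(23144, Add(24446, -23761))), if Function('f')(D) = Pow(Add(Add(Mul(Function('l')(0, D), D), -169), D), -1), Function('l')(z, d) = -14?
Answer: Rational(274992159, 20905) ≈ 13154.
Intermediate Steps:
Function('f')(D) = Pow(Add(-169, Mul(-13, D)), -1) (Function('f')(D) = Pow(Add(Add(Mul(-14, D), -169), D), -1) = Pow(Add(Add(-169, Mul(-14, D)), D), -1) = Pow(Add(-169, Mul(-13, D)), -1))
Mul(Add(Function('a')(-185), Function('f')(-126)), Add(23144, Add(24446, -23761))) = Mul(Add(Mul(-102, Pow(-185, -1)), Mul(Rational(1, 13), Pow(Add(-13, Mul(-1, -126)), -1))), Add(23144, Add(24446, -23761))) = Mul(Add(Mul(-102, Rational(-1, 185)), Mul(Rational(1, 13), Pow(Add(-13, 126), -1))), Add(23144, 685)) = Mul(Add(Rational(102, 185), Mul(Rational(1, 13), Pow(113, -1))), 23829) = Mul(Add(Rational(102, 185), Mul(Rational(1, 13), Rational(1, 113))), 23829) = Mul(Add(Rational(102, 185), Rational(1, 1469)), 23829) = Mul(Rational(150023, 271765), 23829) = Rational(274992159, 20905)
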